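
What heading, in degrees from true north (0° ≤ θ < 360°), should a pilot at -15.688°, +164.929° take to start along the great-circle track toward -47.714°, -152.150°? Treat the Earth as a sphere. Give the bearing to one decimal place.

Δλ = -152.150 − 164.929 = -317.079°; wrapped into (−180°, 180°]: 42.921°.
θ = atan2( sin Δλ · cos φ₂ , cos φ₁ · sin φ₂ − sin φ₁ · cos φ₂ · cos Δλ )
  = atan2(0.45819, -0.57901) = 141.644° → normalised to [0°, 360°): 141.644°.

141.6°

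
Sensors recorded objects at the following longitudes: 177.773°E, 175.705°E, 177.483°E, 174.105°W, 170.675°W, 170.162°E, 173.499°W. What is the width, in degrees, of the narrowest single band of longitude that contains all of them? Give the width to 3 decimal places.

Sort the longitudes: -174.105°, -173.499°, -170.675°, +170.162°, +175.705°, +177.483°, +177.773°.
Eastward gaps between consecutive values (wrapping around): 0.606°, 2.824°, 340.837°, 5.543°, 1.778°, 0.290°, 8.122°.
Largest gap = 340.837° ⇒ minimal covering band is its complement: 360° − 340.837° = 19.163°.
Band runs from +170.162° eastward to -170.675°, crossing the antimeridian.

19.163°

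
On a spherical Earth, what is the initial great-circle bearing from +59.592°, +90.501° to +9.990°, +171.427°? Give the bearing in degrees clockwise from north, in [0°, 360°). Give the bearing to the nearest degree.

Δλ = 171.427 − 90.501 = 80.926°.
θ = atan2( sin Δλ · cos φ₂ , cos φ₁ · sin φ₂ − sin φ₁ · cos φ₂ · cos Δλ )
  = atan2(0.97251, -0.04615) = 92.717° → normalised to [0°, 360°): 92.717°.

93°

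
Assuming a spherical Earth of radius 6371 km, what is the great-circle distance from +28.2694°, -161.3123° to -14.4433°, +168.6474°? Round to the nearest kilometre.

Δλ = 168.6474 − -161.3123 = 329.9597°; wrapped into (−180°, 180°]: -30.0403°.
Δφ = -14.4433 − 28.2694 = -42.7127°.
a = sin²(Δφ/2) + cos φ₁ · cos φ₂ · sin²(Δλ/2) = 0.189901.
c = 2·atan2(√a, √(1−a)) = 0.90180 rad → d = 6371·c ≈ 5745.38 km.

5745 km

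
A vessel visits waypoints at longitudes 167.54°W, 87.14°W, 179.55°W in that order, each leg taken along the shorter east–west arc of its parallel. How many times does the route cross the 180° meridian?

Leg 1: -167.54° → -87.14°, shortest Δλ = 80.4° (east) — does not cross 180°.
Leg 2: -87.14° → -179.55°, shortest Δλ = -92.41° (west) — does not cross 180°.
Total crossings: 0.

0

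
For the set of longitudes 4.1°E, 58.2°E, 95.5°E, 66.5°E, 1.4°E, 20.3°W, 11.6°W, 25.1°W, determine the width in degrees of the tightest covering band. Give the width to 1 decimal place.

Sort the longitudes: -25.1°, -20.3°, -11.6°, +1.4°, +4.1°, +58.2°, +66.5°, +95.5°.
Eastward gaps between consecutive values (wrapping around): 4.8°, 8.7°, 13.0°, 2.7°, 54.1°, 8.3°, 29.0°, 239.4°.
Largest gap = 239.4° ⇒ minimal covering band is its complement: 360° − 239.4° = 120.6°.
Band runs from -25.1° eastward to +95.5°.

120.6°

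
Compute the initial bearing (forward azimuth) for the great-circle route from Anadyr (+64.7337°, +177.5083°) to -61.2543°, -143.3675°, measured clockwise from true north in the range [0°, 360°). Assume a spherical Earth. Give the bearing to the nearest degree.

Δλ = -143.3675 − 177.5083 = -320.8758°; wrapped into (−180°, 180°]: 39.1242°.
θ = atan2( sin Δλ · cos φ₂ , cos φ₁ · sin φ₂ − sin φ₁ · cos φ₂ · cos Δλ )
  = atan2(0.30346, -0.71162) = 156.905° → normalised to [0°, 360°): 156.905°.

157°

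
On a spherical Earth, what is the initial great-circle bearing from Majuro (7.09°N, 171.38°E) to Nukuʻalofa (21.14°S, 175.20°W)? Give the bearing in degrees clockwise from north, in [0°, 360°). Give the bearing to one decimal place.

Δλ = -175.20 − 171.38 = -346.58°; wrapped into (−180°, 180°]: 13.42°.
θ = atan2( sin Δλ · cos φ₂ , cos φ₁ · sin φ₂ − sin φ₁ · cos φ₂ · cos Δλ )
  = atan2(0.21647, -0.46987) = 155.264° → normalised to [0°, 360°): 155.264°.

155.3°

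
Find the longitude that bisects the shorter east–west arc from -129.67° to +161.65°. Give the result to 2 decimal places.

-164.01°

Signed shortest Δλ from -129.67° to +161.65° is -68.68°.
Midpoint longitude = -129.67° + (-68.68°)/2 = -129.67° − 34.34° = -164.01°.
(The naïve average (-129.67 + +161.65)/2 = 15.99° is on the wrong side of the globe.)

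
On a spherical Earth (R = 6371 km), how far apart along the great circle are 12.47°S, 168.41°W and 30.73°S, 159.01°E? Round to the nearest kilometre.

3909 km

Δλ = 159.01 − -168.41 = 327.42°; wrapped into (−180°, 180°]: -32.58°.
Δφ = -30.73 − -12.47 = -18.26°.
a = sin²(Δφ/2) + cos φ₁ · cos φ₂ · sin²(Δλ/2) = 0.091214.
c = 2·atan2(√a, √(1−a)) = 0.61362 rad → d = 6371·c ≈ 3909.34 km.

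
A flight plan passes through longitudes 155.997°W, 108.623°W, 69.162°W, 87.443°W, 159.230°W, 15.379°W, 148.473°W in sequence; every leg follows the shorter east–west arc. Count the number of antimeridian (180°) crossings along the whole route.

0

Leg 1: -155.997° → -108.623°, shortest Δλ = 47.374° (east) — does not cross 180°.
Leg 2: -108.623° → -69.162°, shortest Δλ = 39.461° (east) — does not cross 180°.
Leg 3: -69.162° → -87.443°, shortest Δλ = -18.281° (west) — does not cross 180°.
Leg 4: -87.443° → -159.230°, shortest Δλ = -71.787° (west) — does not cross 180°.
Leg 5: -159.230° → -15.379°, shortest Δλ = 143.851° (east) — does not cross 180°.
Leg 6: -15.379° → -148.473°, shortest Δλ = -133.094° (west) — does not cross 180°.
Total crossings: 0.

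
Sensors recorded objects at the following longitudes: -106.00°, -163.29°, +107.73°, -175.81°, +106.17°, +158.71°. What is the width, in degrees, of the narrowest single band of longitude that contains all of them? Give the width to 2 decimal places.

Sort the longitudes: -175.81°, -163.29°, -106.00°, +106.17°, +107.73°, +158.71°.
Eastward gaps between consecutive values (wrapping around): 12.52°, 57.29°, 212.17°, 1.56°, 50.98°, 25.48°.
Largest gap = 212.17° ⇒ minimal covering band is its complement: 360° − 212.17° = 147.83°.
Band runs from +106.17° eastward to -106.00°, crossing the antimeridian.

147.83°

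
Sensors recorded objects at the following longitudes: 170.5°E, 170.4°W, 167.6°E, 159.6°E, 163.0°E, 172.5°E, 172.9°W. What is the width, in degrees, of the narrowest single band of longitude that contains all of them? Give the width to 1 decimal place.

Sort the longitudes: -172.9°, -170.4°, +159.6°, +163.0°, +167.6°, +170.5°, +172.5°.
Eastward gaps between consecutive values (wrapping around): 2.5°, 330.0°, 3.4°, 4.6°, 2.9°, 2.0°, 14.6°.
Largest gap = 330.0° ⇒ minimal covering band is its complement: 360° − 330.0° = 30.0°.
Band runs from +159.6° eastward to -170.4°, crossing the antimeridian.

30.0°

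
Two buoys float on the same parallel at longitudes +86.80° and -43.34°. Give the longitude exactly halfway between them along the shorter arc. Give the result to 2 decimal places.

Signed shortest Δλ from +86.80° to -43.34° is -130.14°.
Midpoint longitude = +86.80° + (-130.14°)/2 = +86.80° − 65.07° = +21.73°.

+21.73°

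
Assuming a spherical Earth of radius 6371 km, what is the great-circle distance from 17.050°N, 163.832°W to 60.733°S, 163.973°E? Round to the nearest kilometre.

9114 km

Δλ = 163.973 − -163.832 = 327.805°; wrapped into (−180°, 180°]: -32.195°.
Δφ = -60.733 − 17.050 = -77.783°.
a = sin²(Δφ/2) + cos φ₁ · cos φ₂ · sin²(Δλ/2) = 0.430126.
c = 2·atan2(√a, √(1−a)) = 1.43059 rad → d = 6371·c ≈ 9114.28 km.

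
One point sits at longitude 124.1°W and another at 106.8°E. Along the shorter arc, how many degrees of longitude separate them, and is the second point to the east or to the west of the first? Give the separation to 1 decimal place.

Raw difference: 106.8 − -124.1 = 230.9°.
Normalise into (−180°, 180°]: 230.9° − 360° = -129.1°.
Negative ⇒ the second point lies to the west; separation 129.1°.

129.1° west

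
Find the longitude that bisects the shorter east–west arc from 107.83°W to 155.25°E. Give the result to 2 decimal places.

Signed shortest Δλ from -107.83° to +155.25° is -96.92°.
Midpoint longitude = -107.83° + (-96.92°)/2 = -107.83° − 48.46° = -156.29°.
(The naïve average (-107.83 + +155.25)/2 = 23.71° is on the wrong side of the globe.)

156.29°W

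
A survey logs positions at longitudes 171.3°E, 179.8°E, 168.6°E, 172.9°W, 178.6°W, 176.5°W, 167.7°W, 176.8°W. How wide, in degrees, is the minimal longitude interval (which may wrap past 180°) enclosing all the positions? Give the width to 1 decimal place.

23.7°

Sort the longitudes: -178.6°, -176.8°, -176.5°, -172.9°, -167.7°, +168.6°, +171.3°, +179.8°.
Eastward gaps between consecutive values (wrapping around): 1.8°, 0.3°, 3.6°, 5.2°, 336.3°, 2.7°, 8.5°, 1.6°.
Largest gap = 336.3° ⇒ minimal covering band is its complement: 360° − 336.3° = 23.7°.
Band runs from +168.6° eastward to -167.7°, crossing the antimeridian.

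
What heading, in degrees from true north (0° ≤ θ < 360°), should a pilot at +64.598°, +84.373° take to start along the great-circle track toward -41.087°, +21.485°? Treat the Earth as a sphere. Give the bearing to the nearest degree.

229°

Δλ = 21.485 − 84.373 = -62.888°.
θ = atan2( sin Δλ · cos φ₂ , cos φ₁ · sin φ₂ − sin φ₁ · cos φ₂ · cos Δλ )
  = atan2(-0.67089, -0.59220) = -131.435° → normalised to [0°, 360°): 228.565°.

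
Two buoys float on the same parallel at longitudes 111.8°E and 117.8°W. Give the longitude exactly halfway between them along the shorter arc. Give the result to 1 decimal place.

177.0°E

Signed shortest Δλ from +111.8° to -117.8° is +130.4°.
Midpoint longitude = +111.8° + (+130.4°)/2 = +111.8° + 65.2° = +177.0°.
(The naïve average (+111.8 + -117.8)/2 = -3.0° is on the wrong side of the globe.)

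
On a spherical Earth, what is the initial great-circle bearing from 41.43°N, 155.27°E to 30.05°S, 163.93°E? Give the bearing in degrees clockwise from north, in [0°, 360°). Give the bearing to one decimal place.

Δλ = 163.93 − 155.27 = 8.66°.
θ = atan2( sin Δλ · cos φ₂ , cos φ₁ · sin φ₂ − sin φ₁ · cos φ₂ · cos Δλ )
  = atan2(0.13033, -0.94168) = 172.120° → normalised to [0°, 360°): 172.120°.

172.1°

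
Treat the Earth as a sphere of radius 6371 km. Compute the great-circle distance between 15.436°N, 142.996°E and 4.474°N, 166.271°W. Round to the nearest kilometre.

5674 km

Δλ = -166.271 − 142.996 = -309.267°; wrapped into (−180°, 180°]: 50.733°.
Δφ = 4.474 − 15.436 = -10.962°.
a = sin²(Δφ/2) + cos φ₁ · cos φ₂ · sin²(Δλ/2) = 0.185496.
c = 2·atan2(√a, √(1−a)) = 0.89052 rad → d = 6371·c ≈ 5673.51 km.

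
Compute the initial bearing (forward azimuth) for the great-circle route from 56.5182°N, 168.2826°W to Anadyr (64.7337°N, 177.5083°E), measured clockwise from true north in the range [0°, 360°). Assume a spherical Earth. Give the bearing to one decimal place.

325.7°

Δλ = 177.5083 − -168.2826 = 345.7909°; wrapped into (−180°, 180°]: -14.2091°.
θ = atan2( sin Δλ · cos φ₂ , cos φ₁ · sin φ₂ − sin φ₁ · cos φ₂ · cos Δλ )
  = atan2(-0.10477, 0.15379) = -34.265° → normalised to [0°, 360°): 325.735°.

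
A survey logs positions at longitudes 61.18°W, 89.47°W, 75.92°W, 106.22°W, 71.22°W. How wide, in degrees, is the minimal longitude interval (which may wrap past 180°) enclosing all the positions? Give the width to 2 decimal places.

45.04°

Sort the longitudes: -106.22°, -89.47°, -75.92°, -71.22°, -61.18°.
Eastward gaps between consecutive values (wrapping around): 16.75°, 13.55°, 4.70°, 10.04°, 314.96°.
Largest gap = 314.96° ⇒ minimal covering band is its complement: 360° − 314.96° = 45.04°.
Band runs from -106.22° eastward to -61.18°.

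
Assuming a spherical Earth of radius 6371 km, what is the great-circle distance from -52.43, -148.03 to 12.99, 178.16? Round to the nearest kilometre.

Δλ = 178.16 − -148.03 = 326.19°; wrapped into (−180°, 180°]: -33.81°.
Δφ = 12.99 − -52.43 = 65.42°.
a = sin²(Δφ/2) + cos φ₁ · cos φ₂ · sin²(Δλ/2) = 0.342255.
c = 2·atan2(√a, √(1−a)) = 1.24982 rad → d = 6371·c ≈ 7962.63 km.

7963 km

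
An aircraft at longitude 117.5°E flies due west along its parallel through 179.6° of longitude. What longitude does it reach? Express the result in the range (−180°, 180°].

62.1°W

Start at +117.5°; shift −179.6° → -62.1°.
-62.1° already lies in (−180°, 180°].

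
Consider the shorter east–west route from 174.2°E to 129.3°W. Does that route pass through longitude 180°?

Naïve |-129.3 − 174.2| = 303.5° > 180°, so the shorter arc goes the other way round — across 180°.
Signed shortest Δλ = ((-129.3 − 174.2 + 180) mod 360) − 180 = 56.5°.
Going east by 56.5° from +174.2° passes through 180° before reaching -129.3°.

Yes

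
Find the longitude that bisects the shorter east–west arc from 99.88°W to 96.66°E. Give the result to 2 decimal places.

Signed shortest Δλ from -99.88° to +96.66° is -163.46°.
Midpoint longitude = -99.88° + (-163.46°)/2 = -99.88° − 81.73° = -181.61°.
Normalise into (−180°, 180°]: +178.39°.
(The naïve average (-99.88 + +96.66)/2 = -1.61° is on the wrong side of the globe.)

178.39°E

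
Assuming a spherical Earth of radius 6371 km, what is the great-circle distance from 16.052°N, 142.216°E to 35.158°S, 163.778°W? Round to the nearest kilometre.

Δλ = -163.778 − 142.216 = -305.994°; wrapped into (−180°, 180°]: 54.006°.
Δφ = -35.158 − 16.052 = -51.210°.
a = sin²(Δφ/2) + cos φ₁ · cos φ₂ · sin²(Δλ/2) = 0.348736.
c = 2·atan2(√a, √(1−a)) = 1.26345 rad → d = 6371·c ≈ 8049.46 km.

8049 km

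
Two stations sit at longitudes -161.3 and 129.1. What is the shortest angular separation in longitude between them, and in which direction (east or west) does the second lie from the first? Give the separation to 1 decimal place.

69.6° west

Raw difference: 129.1 − -161.3 = 290.4°.
Normalise into (−180°, 180°]: 290.4° − 360° = -69.6°.
Negative ⇒ the second point lies to the west; separation 69.6°.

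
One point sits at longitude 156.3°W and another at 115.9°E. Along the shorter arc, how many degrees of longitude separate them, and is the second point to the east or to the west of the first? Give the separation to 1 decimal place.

87.8° west

Raw difference: 115.9 − -156.3 = 272.2°.
Normalise into (−180°, 180°]: 272.2° − 360° = -87.8°.
Negative ⇒ the second point lies to the west; separation 87.8°.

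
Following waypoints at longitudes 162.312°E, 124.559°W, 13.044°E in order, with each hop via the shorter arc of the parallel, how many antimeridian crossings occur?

Leg 1: +162.312° → -124.559°, shortest Δλ = 73.129° (east) — crosses 180°.
Leg 2: -124.559° → +13.044°, shortest Δλ = 137.603° (east) — does not cross 180°.
Total crossings: 1.

1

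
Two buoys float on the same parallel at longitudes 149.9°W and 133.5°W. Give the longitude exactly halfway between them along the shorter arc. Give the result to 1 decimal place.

Signed shortest Δλ from -149.9° to -133.5° is +16.4°.
Midpoint longitude = -149.9° + (+16.4°)/2 = -149.9° + 8.2° = -141.7°.

141.7°W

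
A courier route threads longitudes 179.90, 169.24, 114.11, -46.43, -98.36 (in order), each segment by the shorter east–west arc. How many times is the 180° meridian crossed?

0

Leg 1: +179.90° → +169.24°, shortest Δλ = -10.66° (west) — does not cross 180°.
Leg 2: +169.24° → +114.11°, shortest Δλ = -55.13° (west) — does not cross 180°.
Leg 3: +114.11° → -46.43°, shortest Δλ = -160.54° (west) — does not cross 180°.
Leg 4: -46.43° → -98.36°, shortest Δλ = -51.93° (west) — does not cross 180°.
Total crossings: 0.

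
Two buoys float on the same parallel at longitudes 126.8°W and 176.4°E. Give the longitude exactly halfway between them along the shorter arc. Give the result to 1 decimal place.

155.2°W

Signed shortest Δλ from -126.8° to +176.4° is -56.8°.
Midpoint longitude = -126.8° + (-56.8°)/2 = -126.8° − 28.4° = -155.2°.
(The naïve average (-126.8 + +176.4)/2 = 24.8° is on the wrong side of the globe.)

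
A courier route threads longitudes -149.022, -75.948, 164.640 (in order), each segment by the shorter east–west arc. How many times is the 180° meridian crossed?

1

Leg 1: -149.022° → -75.948°, shortest Δλ = 73.074° (east) — does not cross 180°.
Leg 2: -75.948° → +164.640°, shortest Δλ = -119.412° (west) — crosses 180°.
Total crossings: 1.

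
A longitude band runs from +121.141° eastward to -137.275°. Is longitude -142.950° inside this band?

Band width going east from +121.141° to -137.275°: ((-137.275 − 121.141) mod 360) = 101.584°.
Offset of -142.950° east of the west edge: ((-142.950 − 121.141) mod 360) = 95.909°.
95.909° ≤ 101.584° ⇒ inside.

Yes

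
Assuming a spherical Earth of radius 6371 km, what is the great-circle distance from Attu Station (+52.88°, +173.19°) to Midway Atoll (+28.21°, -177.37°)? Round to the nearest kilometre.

Δλ = -177.37 − 173.19 = -350.56°; wrapped into (−180°, 180°]: 9.44°.
Δφ = 28.21 − 52.88 = -24.67°.
a = sin²(Δφ/2) + cos φ₁ · cos φ₂ · sin²(Δλ/2) = 0.049237.
c = 2·atan2(√a, √(1−a)) = 0.44752 rad → d = 6371·c ≈ 2851.12 km.

2851 km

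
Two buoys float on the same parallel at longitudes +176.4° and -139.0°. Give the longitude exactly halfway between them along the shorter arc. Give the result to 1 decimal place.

Signed shortest Δλ from +176.4° to -139.0° is +44.6°.
Midpoint longitude = +176.4° + (+44.6°)/2 = +176.4° + 22.3° = +198.7°.
Normalise into (−180°, 180°]: -161.3°.
(The naïve average (+176.4 + -139.0)/2 = 18.7° is on the wrong side of the globe.)

-161.3°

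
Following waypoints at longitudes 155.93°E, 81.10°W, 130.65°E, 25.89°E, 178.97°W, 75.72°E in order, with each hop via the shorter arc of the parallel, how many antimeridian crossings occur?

4

Leg 1: +155.93° → -81.10°, shortest Δλ = 122.97° (east) — crosses 180°.
Leg 2: -81.10° → +130.65°, shortest Δλ = -148.25° (west) — crosses 180°.
Leg 3: +130.65° → +25.89°, shortest Δλ = -104.76° (west) — does not cross 180°.
Leg 4: +25.89° → -178.97°, shortest Δλ = 155.14° (east) — crosses 180°.
Leg 5: -178.97° → +75.72°, shortest Δλ = -105.31° (west) — crosses 180°.
Total crossings: 4.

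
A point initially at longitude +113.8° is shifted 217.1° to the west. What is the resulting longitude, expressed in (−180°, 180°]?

Start at +113.8°; shift −217.1° → -103.3°.
-103.3° already lies in (−180°, 180°].

-103.3°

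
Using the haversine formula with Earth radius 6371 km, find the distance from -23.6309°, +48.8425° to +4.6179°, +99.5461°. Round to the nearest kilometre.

Δλ = 99.5461 − 48.8425 = 50.7036°.
Δφ = 4.6179 − -23.6309 = 28.2488°.
a = sin²(Δφ/2) + cos φ₁ · cos φ₂ · sin²(Δλ/2) = 0.226965.
c = 2·atan2(√a, √(1−a)) = 0.99313 rad → d = 6371·c ≈ 6327.24 km.

6327 km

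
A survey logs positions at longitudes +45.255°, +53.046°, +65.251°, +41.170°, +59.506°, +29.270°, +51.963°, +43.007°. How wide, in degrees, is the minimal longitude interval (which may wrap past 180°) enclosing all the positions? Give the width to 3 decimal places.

Sort the longitudes: +29.270°, +41.170°, +43.007°, +45.255°, +51.963°, +53.046°, +59.506°, +65.251°.
Eastward gaps between consecutive values (wrapping around): 11.900°, 1.837°, 2.248°, 6.708°, 1.083°, 6.460°, 5.745°, 324.019°.
Largest gap = 324.019° ⇒ minimal covering band is its complement: 360° − 324.019° = 35.981°.
Band runs from +29.270° eastward to +65.251°.

35.981°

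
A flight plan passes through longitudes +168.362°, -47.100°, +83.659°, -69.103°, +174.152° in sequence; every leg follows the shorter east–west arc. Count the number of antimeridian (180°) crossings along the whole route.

Leg 1: +168.362° → -47.100°, shortest Δλ = 144.538° (east) — crosses 180°.
Leg 2: -47.100° → +83.659°, shortest Δλ = 130.759° (east) — does not cross 180°.
Leg 3: +83.659° → -69.103°, shortest Δλ = -152.762° (west) — does not cross 180°.
Leg 4: -69.103° → +174.152°, shortest Δλ = -116.745° (west) — crosses 180°.
Total crossings: 2.

2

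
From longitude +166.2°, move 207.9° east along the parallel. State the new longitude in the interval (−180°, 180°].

Start at +166.2°; shift +207.9° → +374.1°.
+374.1° lies outside (−180°, 180°]; subtract 360° → +14.1°.

+14.1°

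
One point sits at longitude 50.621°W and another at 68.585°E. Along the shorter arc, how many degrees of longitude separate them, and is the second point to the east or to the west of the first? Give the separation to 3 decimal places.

119.206° east

Raw difference: 68.585 − -50.621 = 119.206°.
Normalise into (−180°, 180°]: 119.206° stays 119.206°.
Positive ⇒ the second point lies to the east; separation 119.206°.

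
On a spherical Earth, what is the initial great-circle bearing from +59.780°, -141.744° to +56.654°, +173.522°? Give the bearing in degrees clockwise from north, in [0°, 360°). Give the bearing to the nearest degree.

282°

Δλ = 173.522 − -141.744 = 315.266°; wrapped into (−180°, 180°]: -44.734°.
θ = atan2( sin Δλ · cos φ₂ , cos φ₁ · sin φ₂ − sin φ₁ · cos φ₂ · cos Δλ )
  = atan2(-0.38688, 0.08303) = -77.887° → normalised to [0°, 360°): 282.113°.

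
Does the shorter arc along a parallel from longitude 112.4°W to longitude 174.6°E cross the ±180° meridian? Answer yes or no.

Naïve |174.6 − -112.4| = 287.0° > 180°, so the shorter arc goes the other way round — across 180°.
Signed shortest Δλ = ((174.6 − -112.4 + 180) mod 360) − 180 = -73.0°.
Going west by 73.0° from -112.4° passes through 180° before reaching +174.6°.

Yes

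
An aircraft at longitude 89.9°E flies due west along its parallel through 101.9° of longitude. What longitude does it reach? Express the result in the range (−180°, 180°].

Start at +89.9°; shift −101.9° → -12.0°.
-12.0° already lies in (−180°, 180°].

12.0°W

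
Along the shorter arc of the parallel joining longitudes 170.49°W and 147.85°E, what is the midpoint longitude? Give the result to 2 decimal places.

Signed shortest Δλ from -170.49° to +147.85° is -41.66°.
Midpoint longitude = -170.49° + (-41.66°)/2 = -170.49° − 20.83° = -191.32°.
Normalise into (−180°, 180°]: +168.68°.
(The naïve average (-170.49 + +147.85)/2 = -11.32° is on the wrong side of the globe.)

168.68°E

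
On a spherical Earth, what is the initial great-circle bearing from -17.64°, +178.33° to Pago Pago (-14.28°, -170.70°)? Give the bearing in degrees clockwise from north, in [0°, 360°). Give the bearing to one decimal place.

73.9°

Δλ = -170.70 − 178.33 = -349.03°; wrapped into (−180°, 180°]: 10.97°.
θ = atan2( sin Δλ · cos φ₂ , cos φ₁ · sin φ₂ − sin φ₁ · cos φ₂ · cos Δλ )
  = atan2(0.18442, 0.05324) = 73.896° → normalised to [0°, 360°): 73.896°.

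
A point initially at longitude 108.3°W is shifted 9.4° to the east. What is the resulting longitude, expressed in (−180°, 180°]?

98.9°W

Start at -108.3°; shift +9.4° → -98.9°.
-98.9° already lies in (−180°, 180°].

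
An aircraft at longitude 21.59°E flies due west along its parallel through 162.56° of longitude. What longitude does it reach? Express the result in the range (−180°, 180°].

Start at +21.59°; shift −162.56° → -140.97°.
-140.97° already lies in (−180°, 180°].

140.97°W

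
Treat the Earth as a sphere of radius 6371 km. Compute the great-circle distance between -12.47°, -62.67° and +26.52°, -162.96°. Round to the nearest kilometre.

11634 km

Δλ = -162.96 − -62.67 = -100.29°.
Δφ = 26.52 − -12.47 = 38.99°.
a = sin²(Δφ/2) + cos φ₁ · cos φ₂ · sin²(Δλ/2) = 0.626239.
c = 2·atan2(√a, √(1−a)) = 1.82604 rad → d = 6371·c ≈ 11633.68 km.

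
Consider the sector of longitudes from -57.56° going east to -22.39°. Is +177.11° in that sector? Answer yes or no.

No

Band width going east from -57.56° to -22.39°: ((-22.39 − -57.56) mod 360) = 35.17°.
Offset of +177.11° east of the west edge: ((177.11 − -57.56) mod 360) = 234.67°.
234.67° > 35.17° ⇒ outside.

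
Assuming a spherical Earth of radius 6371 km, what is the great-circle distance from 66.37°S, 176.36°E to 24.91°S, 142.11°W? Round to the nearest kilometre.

Δλ = -142.11 − 176.36 = -318.47°; wrapped into (−180°, 180°]: 41.53°.
Δφ = -24.91 − -66.37 = 41.46°.
a = sin²(Δφ/2) + cos φ₁ · cos φ₂ · sin²(Δλ/2) = 0.170986.
c = 2·atan2(√a, √(1−a)) = 0.85260 rad → d = 6371·c ≈ 5431.92 km.

5432 km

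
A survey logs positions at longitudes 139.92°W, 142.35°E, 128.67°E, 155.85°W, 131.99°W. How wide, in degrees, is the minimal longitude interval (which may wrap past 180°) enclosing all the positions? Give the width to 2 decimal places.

99.34°

Sort the longitudes: -155.85°, -139.92°, -131.99°, +128.67°, +142.35°.
Eastward gaps between consecutive values (wrapping around): 15.93°, 7.93°, 260.66°, 13.68°, 61.80°.
Largest gap = 260.66° ⇒ minimal covering band is its complement: 360° − 260.66° = 99.34°.
Band runs from +128.67° eastward to -131.99°, crossing the antimeridian.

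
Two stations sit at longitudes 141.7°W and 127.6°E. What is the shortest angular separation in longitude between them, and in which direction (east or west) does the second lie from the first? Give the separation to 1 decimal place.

90.7° west

Raw difference: 127.6 − -141.7 = 269.3°.
Normalise into (−180°, 180°]: 269.3° − 360° = -90.7°.
Negative ⇒ the second point lies to the west; separation 90.7°.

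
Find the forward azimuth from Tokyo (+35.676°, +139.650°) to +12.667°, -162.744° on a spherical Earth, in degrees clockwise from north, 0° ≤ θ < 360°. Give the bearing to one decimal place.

Δλ = -162.744 − 139.650 = -302.394°; wrapped into (−180°, 180°]: 57.606°.
θ = atan2( sin Δλ · cos φ₂ , cos φ₁ · sin φ₂ − sin φ₁ · cos φ₂ · cos Δλ )
  = atan2(0.82383, -0.12671) = 98.744° → normalised to [0°, 360°): 98.744°.

98.7°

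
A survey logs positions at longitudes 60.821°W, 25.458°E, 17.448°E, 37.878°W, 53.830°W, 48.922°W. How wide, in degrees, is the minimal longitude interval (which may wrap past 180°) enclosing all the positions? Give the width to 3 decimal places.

Sort the longitudes: -60.821°, -53.830°, -48.922°, -37.878°, +17.448°, +25.458°.
Eastward gaps between consecutive values (wrapping around): 6.991°, 4.908°, 11.044°, 55.326°, 8.010°, 273.721°.
Largest gap = 273.721° ⇒ minimal covering band is its complement: 360° − 273.721° = 86.279°.
Band runs from -60.821° eastward to +25.458°.

86.279°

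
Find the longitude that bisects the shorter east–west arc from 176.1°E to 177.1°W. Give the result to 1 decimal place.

Signed shortest Δλ from +176.1° to -177.1° is +6.8°.
Midpoint longitude = +176.1° + (+6.8°)/2 = +176.1° + 3.4° = +179.5°.
(The naïve average (+176.1 + -177.1)/2 = -0.5° is on the wrong side of the globe.)

179.5°E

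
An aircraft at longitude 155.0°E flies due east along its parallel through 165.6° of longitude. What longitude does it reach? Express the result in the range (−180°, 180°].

Start at +155.0°; shift +165.6° → +320.6°.
+320.6° lies outside (−180°, 180°]; subtract 360° → -39.4°.

39.4°W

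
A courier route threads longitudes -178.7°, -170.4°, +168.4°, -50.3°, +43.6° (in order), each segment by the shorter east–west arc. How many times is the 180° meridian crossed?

Leg 1: -178.7° → -170.4°, shortest Δλ = 8.3° (east) — does not cross 180°.
Leg 2: -170.4° → +168.4°, shortest Δλ = -21.2° (west) — crosses 180°.
Leg 3: +168.4° → -50.3°, shortest Δλ = 141.3° (east) — crosses 180°.
Leg 4: -50.3° → +43.6°, shortest Δλ = 93.9° (east) — does not cross 180°.
Total crossings: 2.

2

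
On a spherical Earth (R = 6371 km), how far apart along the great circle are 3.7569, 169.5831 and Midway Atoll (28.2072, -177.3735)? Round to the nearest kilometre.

3049 km

Δλ = -177.3735 − 169.5831 = -346.9566°; wrapped into (−180°, 180°]: 13.0434°.
Δφ = 28.2072 − 3.7569 = 24.4503°.
a = sin²(Δφ/2) + cos φ₁ · cos φ₂ · sin²(Δλ/2) = 0.056184.
c = 2·atan2(√a, √(1−a)) = 0.47862 rad → d = 6371·c ≈ 3049.27 km.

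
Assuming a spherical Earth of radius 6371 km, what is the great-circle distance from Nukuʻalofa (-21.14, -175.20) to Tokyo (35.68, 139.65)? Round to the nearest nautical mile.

4269 nmi

Δλ = 139.65 − -175.20 = 314.85°; wrapped into (−180°, 180°]: -45.15°.
Δφ = 35.68 − -21.14 = 56.82°.
a = sin²(Δφ/2) + cos φ₁ · cos φ₂ · sin²(Δλ/2) = 0.338018.
c = 2·atan2(√a, √(1−a)) = 1.24088 rad → d = 6371·c ≈ 7905.64 km ≈ 4268.71 nmi.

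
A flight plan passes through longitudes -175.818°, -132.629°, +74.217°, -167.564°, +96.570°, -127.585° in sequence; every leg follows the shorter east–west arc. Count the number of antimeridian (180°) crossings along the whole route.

4

Leg 1: -175.818° → -132.629°, shortest Δλ = 43.189° (east) — does not cross 180°.
Leg 2: -132.629° → +74.217°, shortest Δλ = -153.154° (west) — crosses 180°.
Leg 3: +74.217° → -167.564°, shortest Δλ = 118.219° (east) — crosses 180°.
Leg 4: -167.564° → +96.570°, shortest Δλ = -95.866° (west) — crosses 180°.
Leg 5: +96.570° → -127.585°, shortest Δλ = 135.845° (east) — crosses 180°.
Total crossings: 4.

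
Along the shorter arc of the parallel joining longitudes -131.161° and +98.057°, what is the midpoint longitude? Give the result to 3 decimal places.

+163.448°

Signed shortest Δλ from -131.161° to +98.057° is -130.782°.
Midpoint longitude = -131.161° + (-130.782°)/2 = -131.161° − 65.391° = -196.552°.
Normalise into (−180°, 180°]: +163.448°.
(The naïve average (-131.161 + +98.057)/2 = -16.552° is on the wrong side of the globe.)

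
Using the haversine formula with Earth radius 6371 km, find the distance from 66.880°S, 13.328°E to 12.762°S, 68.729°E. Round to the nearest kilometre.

7242 km

Δλ = 68.729 − 13.328 = 55.401°.
Δφ = -12.762 − -66.880 = 54.118°.
a = sin²(Δφ/2) + cos φ₁ · cos φ₂ · sin²(Δλ/2) = 0.289693.
c = 2·atan2(√a, √(1−a)) = 1.13667 rad → d = 6371·c ≈ 7241.75 km.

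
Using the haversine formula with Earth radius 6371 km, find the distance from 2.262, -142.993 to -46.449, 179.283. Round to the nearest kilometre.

Δλ = 179.283 − -142.993 = 322.276°; wrapped into (−180°, 180°]: -37.724°.
Δφ = -46.449 − 2.262 = -48.711°.
a = sin²(Δφ/2) + cos φ₁ · cos φ₂ · sin²(Δλ/2) = 0.242027.
c = 2·atan2(√a, √(1−a)) = 1.02868 rad → d = 6371·c ≈ 6553.75 km.

6554 km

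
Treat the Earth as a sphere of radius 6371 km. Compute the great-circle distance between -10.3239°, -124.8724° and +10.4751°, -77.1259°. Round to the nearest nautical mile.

3112 nmi

Δλ = -77.1259 − -124.8724 = 47.7465°.
Δφ = 10.4751 − -10.3239 = 20.7990°.
a = sin²(Δφ/2) + cos φ₁ · cos φ₂ · sin²(Δλ/2) = 0.191041.
c = 2·atan2(√a, √(1−a)) = 0.90470 rad → d = 6371·c ≈ 5763.87 km ≈ 3112.24 nmi.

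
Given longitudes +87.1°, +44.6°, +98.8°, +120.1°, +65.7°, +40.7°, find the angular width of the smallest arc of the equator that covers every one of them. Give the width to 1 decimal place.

Sort the longitudes: +40.7°, +44.6°, +65.7°, +87.1°, +98.8°, +120.1°.
Eastward gaps between consecutive values (wrapping around): 3.9°, 21.1°, 21.4°, 11.7°, 21.3°, 280.6°.
Largest gap = 280.6° ⇒ minimal covering band is its complement: 360° − 280.6° = 79.4°.
Band runs from +40.7° eastward to +120.1°.

79.4°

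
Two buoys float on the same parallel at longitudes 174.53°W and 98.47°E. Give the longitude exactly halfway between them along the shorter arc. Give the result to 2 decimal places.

141.97°E

Signed shortest Δλ from -174.53° to +98.47° is -87.00°.
Midpoint longitude = -174.53° + (-87.00°)/2 = -174.53° − 43.50° = -218.03°.
Normalise into (−180°, 180°]: +141.97°.
(The naïve average (-174.53 + +98.47)/2 = -38.03° is on the wrong side of the globe.)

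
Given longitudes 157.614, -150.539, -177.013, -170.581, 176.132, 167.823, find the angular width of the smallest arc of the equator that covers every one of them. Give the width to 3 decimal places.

Sort the longitudes: -177.013°, -170.581°, -150.539°, +157.614°, +167.823°, +176.132°.
Eastward gaps between consecutive values (wrapping around): 6.432°, 20.042°, 308.153°, 10.209°, 8.309°, 6.855°.
Largest gap = 308.153° ⇒ minimal covering band is its complement: 360° − 308.153° = 51.847°.
Band runs from +157.614° eastward to -150.539°, crossing the antimeridian.

51.847°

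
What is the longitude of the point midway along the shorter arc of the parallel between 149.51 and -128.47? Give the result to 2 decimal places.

Signed shortest Δλ from +149.51° to -128.47° is +82.02°.
Midpoint longitude = +149.51° + (+82.02°)/2 = +149.51° + 41.01° = +190.52°.
Normalise into (−180°, 180°]: -169.48°.
(The naïve average (+149.51 + -128.47)/2 = 10.52° is on the wrong side of the globe.)

-169.48°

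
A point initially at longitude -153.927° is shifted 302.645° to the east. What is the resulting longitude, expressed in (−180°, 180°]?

+148.718°

Start at -153.927°; shift +302.645° → +148.718°.
+148.718° already lies in (−180°, 180°].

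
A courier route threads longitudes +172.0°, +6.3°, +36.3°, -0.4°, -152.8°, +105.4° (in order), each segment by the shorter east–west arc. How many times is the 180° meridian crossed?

1

Leg 1: +172.0° → +6.3°, shortest Δλ = -165.7° (west) — does not cross 180°.
Leg 2: +6.3° → +36.3°, shortest Δλ = 30.0° (east) — does not cross 180°.
Leg 3: +36.3° → -0.4°, shortest Δλ = -36.7° (west) — does not cross 180°.
Leg 4: -0.4° → -152.8°, shortest Δλ = -152.4° (west) — does not cross 180°.
Leg 5: -152.8° → +105.4°, shortest Δλ = -101.8° (west) — crosses 180°.
Total crossings: 1.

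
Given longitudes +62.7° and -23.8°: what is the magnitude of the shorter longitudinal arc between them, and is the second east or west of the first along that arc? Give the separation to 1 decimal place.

86.5° west

Raw difference: -23.8 − 62.7 = -86.5°.
Normalise into (−180°, 180°]: -86.5° stays -86.5°.
Negative ⇒ the second point lies to the west; separation 86.5°.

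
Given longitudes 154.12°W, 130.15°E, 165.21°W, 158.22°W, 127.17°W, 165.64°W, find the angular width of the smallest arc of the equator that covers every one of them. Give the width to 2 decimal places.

102.68°

Sort the longitudes: -165.64°, -165.21°, -158.22°, -154.12°, -127.17°, +130.15°.
Eastward gaps between consecutive values (wrapping around): 0.43°, 6.99°, 4.10°, 26.95°, 257.32°, 64.21°.
Largest gap = 257.32° ⇒ minimal covering band is its complement: 360° − 257.32° = 102.68°.
Band runs from +130.15° eastward to -127.17°, crossing the antimeridian.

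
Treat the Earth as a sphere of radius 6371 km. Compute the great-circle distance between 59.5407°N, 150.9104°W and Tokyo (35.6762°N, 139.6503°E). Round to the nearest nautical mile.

2982 nmi

Δλ = 139.6503 − -150.9104 = 290.5607°; wrapped into (−180°, 180°]: -69.4393°.
Δφ = 35.6762 − 59.5407 = -23.8645°.
a = sin²(Δφ/2) + cos φ₁ · cos φ₂ · sin²(Δλ/2) = 0.176332.
c = 2·atan2(√a, √(1−a)) = 0.86671 rad → d = 6371·c ≈ 5521.83 km ≈ 2981.55 nmi.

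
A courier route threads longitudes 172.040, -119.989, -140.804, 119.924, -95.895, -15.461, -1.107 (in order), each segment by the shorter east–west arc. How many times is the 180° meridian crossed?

3

Leg 1: +172.040° → -119.989°, shortest Δλ = 67.971° (east) — crosses 180°.
Leg 2: -119.989° → -140.804°, shortest Δλ = -20.815° (west) — does not cross 180°.
Leg 3: -140.804° → +119.924°, shortest Δλ = -99.272° (west) — crosses 180°.
Leg 4: +119.924° → -95.895°, shortest Δλ = 144.181° (east) — crosses 180°.
Leg 5: -95.895° → -15.461°, shortest Δλ = 80.434° (east) — does not cross 180°.
Leg 6: -15.461° → -1.107°, shortest Δλ = 14.354° (east) — does not cross 180°.
Total crossings: 3.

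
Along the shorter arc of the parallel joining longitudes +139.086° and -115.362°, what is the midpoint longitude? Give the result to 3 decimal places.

Signed shortest Δλ from +139.086° to -115.362° is +105.552°.
Midpoint longitude = +139.086° + (+105.552°)/2 = +139.086° + 52.776° = +191.862°.
Normalise into (−180°, 180°]: -168.138°.
(The naïve average (+139.086 + -115.362)/2 = 11.862° is on the wrong side of the globe.)

-168.138°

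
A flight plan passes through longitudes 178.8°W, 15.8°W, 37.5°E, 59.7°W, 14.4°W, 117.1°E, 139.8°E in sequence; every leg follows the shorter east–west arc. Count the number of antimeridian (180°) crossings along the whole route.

Leg 1: -178.8° → -15.8°, shortest Δλ = 163.0° (east) — does not cross 180°.
Leg 2: -15.8° → +37.5°, shortest Δλ = 53.3° (east) — does not cross 180°.
Leg 3: +37.5° → -59.7°, shortest Δλ = -97.2° (west) — does not cross 180°.
Leg 4: -59.7° → -14.4°, shortest Δλ = 45.3° (east) — does not cross 180°.
Leg 5: -14.4° → +117.1°, shortest Δλ = 131.5° (east) — does not cross 180°.
Leg 6: +117.1° → +139.8°, shortest Δλ = 22.7° (east) — does not cross 180°.
Total crossings: 0.

0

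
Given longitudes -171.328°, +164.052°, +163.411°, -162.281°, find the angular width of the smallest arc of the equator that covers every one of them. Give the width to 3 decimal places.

34.308°

Sort the longitudes: -171.328°, -162.281°, +163.411°, +164.052°.
Eastward gaps between consecutive values (wrapping around): 9.047°, 325.692°, 0.641°, 24.620°.
Largest gap = 325.692° ⇒ minimal covering band is its complement: 360° − 325.692° = 34.308°.
Band runs from +163.411° eastward to -162.281°, crossing the antimeridian.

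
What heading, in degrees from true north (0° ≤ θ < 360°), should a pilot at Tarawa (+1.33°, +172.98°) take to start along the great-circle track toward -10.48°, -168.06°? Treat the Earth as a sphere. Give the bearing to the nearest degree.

122°

Δλ = -168.06 − 172.98 = -341.04°; wrapped into (−180°, 180°]: 18.96°.
θ = atan2( sin Δλ · cos φ₂ , cos φ₁ · sin φ₂ − sin φ₁ · cos φ₂ · cos Δλ )
  = atan2(0.31949, -0.20343) = 122.486° → normalised to [0°, 360°): 122.486°.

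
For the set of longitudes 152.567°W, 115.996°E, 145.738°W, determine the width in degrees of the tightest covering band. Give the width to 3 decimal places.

Sort the longitudes: -152.567°, -145.738°, +115.996°.
Eastward gaps between consecutive values (wrapping around): 6.829°, 261.734°, 91.437°.
Largest gap = 261.734° ⇒ minimal covering band is its complement: 360° − 261.734° = 98.266°.
Band runs from +115.996° eastward to -145.738°, crossing the antimeridian.

98.266°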